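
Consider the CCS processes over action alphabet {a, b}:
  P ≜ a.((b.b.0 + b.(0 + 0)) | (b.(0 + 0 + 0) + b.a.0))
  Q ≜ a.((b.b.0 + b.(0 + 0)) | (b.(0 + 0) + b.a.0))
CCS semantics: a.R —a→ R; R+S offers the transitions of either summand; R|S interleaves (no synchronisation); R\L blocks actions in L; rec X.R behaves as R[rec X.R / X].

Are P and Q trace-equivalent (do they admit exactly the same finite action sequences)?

YES

Reachable graph of P (17 states):
  s0 = a.((b.b.0 + b.(0 + 0)) | (b.(0 + 0 + 0) + b.a.0)) has moves ··a··> s1
  s1 = (b.b.0 + b.(0 + 0)) | (b.(0 + 0 + 0) + b.a.0) has moves ··b··> s2, ··b··> s3, ··b··> s4, ··b··> s5
  s2 = (0 + 0) | (b.(0 + 0 + 0) + b.a.0) has moves ··b··> s6, ··b··> s7
  s3 = (b.b.0 + b.(0 + 0)) | (0 + 0 + 0) has moves ··b··> s6, ··b··> s8
  s4 = (b.b.0 + b.(0 + 0)) | a.0 has moves ··a··> s9, ··b··> s10, ··b··> s7
  s5 = b.0 | (b.(0 + 0 + 0) + b.a.0) has moves ··b··> s10, ··b··> s11, ··b··> s8
  s6 = (0 + 0) | (0 + 0 + 0) has moves ∅
  s7 = (0 + 0) | a.0 has moves ··a··> s12
  s8 = b.0 | (0 + 0 + 0) has moves ··b··> s13
  s9 = (b.b.0 + b.(0 + 0)) | 0 has moves ··b··> s12, ··b··> s14
  s10 = b.0 | a.0 has moves ··a··> s14, ··b··> s15
  s11 = 0 | (b.(0 + 0 + 0) + b.a.0) has moves ··b··> s13, ··b··> s15
  s12 = (0 + 0) | 0 has moves ∅
  s13 = 0 | (0 + 0 + 0) has moves ∅
  s14 = b.0 | 0 has moves ··b··> s16
  s15 = 0 | a.0 has moves ··a··> s16
  s16 = 0 | 0 has moves ∅
Reachable graph of Q (17 states):
  t0 = a.((b.b.0 + b.(0 + 0)) | (b.(0 + 0) + b.a.0)) has moves ··a··> t1
  t1 = (b.b.0 + b.(0 + 0)) | (b.(0 + 0) + b.a.0) has moves ··b··> t2, ··b··> t3, ··b··> t4, ··b··> t5
  t2 = (0 + 0) | (b.(0 + 0) + b.a.0) has moves ··b··> t6, ··b··> t7
  t3 = (b.b.0 + b.(0 + 0)) | (0 + 0) has moves ··b··> t6, ··b··> t8
  t4 = (b.b.0 + b.(0 + 0)) | a.0 has moves ··a··> t9, ··b··> t10, ··b··> t7
  t5 = b.0 | (b.(0 + 0) + b.a.0) has moves ··b··> t10, ··b··> t11, ··b··> t8
  t6 = (0 + 0) | (0 + 0) has moves ∅
  t7 = (0 + 0) | a.0 has moves ··a··> t12
  t8 = b.0 | (0 + 0) has moves ··b··> t13
  t9 = (b.b.0 + b.(0 + 0)) | 0 has moves ··b··> t12, ··b··> t14
  t10 = b.0 | a.0 has moves ··a··> t14, ··b··> t15
  t11 = 0 | (b.(0 + 0) + b.a.0) has moves ··b··> t13, ··b··> t15
  t12 = (0 + 0) | 0 has moves ∅
  t13 = 0 | (0 + 0) has moves ∅
  t14 = b.0 | 0 has moves ··b··> t16
  t15 = 0 | a.0 has moves ··a··> t16
  t16 = 0 | 0 has moves ∅
Partition-refinement fixed point:
  B0 = {s0, t0}
  B1 = {s1, t1}
  B2 = {s11, s2, t11, t2}
  B3 = {s15, s7, t15, t7}
  B4 = {s12, s13, s16, s6, t12, t13, t16, t6}
  B5 = {s4, t4}
  B6 = {s3, s9, t3, t9}
  B7 = {s14, s8, t14, t8}
  B8 = {s10, t10}
  B9 = {s5, t5}
s0 ∈ B0, t0 ∈ B0 → same block
Bisimilar ⇒ trace-equivalent.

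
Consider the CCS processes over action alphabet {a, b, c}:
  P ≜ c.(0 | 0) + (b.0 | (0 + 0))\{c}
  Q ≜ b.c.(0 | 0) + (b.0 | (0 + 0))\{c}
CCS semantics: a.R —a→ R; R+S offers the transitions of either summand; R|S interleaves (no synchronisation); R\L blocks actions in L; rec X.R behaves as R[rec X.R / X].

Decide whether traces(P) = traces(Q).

Reachable graph of P (3 states):
  p0 = c.(0 | 0) + (b.0 | (0 + 0))\{c} has moves =b=> p1, =c=> p2
  p1 = (0 | (0 + 0))\{c} has moves ∅
  p2 = 0 | 0 has moves ∅
Reachable graph of Q (4 states):
  q0 = b.c.(0 | 0) + (b.0 | (0 + 0))\{c} has moves =b=> q1, =b=> q2
  q1 = (0 | (0 + 0))\{c} has moves ∅
  q2 = c.(0 | 0) has moves =c=> q3
  q3 = 0 | 0 has moves ∅
Trace ⟨c⟩ through P, begin at {p0}:
  [1] c ⇒ {p2}
  P completes σ.
Trace ⟨c⟩ through Q, begin at {q0}:
  [1] c ⇒ ∅  — Q cannot continue

NO — witness ⟨c⟩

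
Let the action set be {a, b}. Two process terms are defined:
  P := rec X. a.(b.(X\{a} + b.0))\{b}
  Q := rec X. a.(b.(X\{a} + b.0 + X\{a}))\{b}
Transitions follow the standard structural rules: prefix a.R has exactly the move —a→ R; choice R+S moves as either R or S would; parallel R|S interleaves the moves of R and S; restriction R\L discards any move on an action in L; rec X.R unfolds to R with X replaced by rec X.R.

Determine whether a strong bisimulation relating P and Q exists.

P's transition system — 2 states:
  m0 = rec X. a.(b.(X\{a} + b.0))\{b} | -a-> m1
  m1 = (b.((rec X. a.(b.(X\{a} + b.0))\{b})\{a} + b.0))\{b} | (no moves)
Q's transition system — 2 states:
  n0 = rec X. a.(b.(X\{a} + b.0 + X\{a}))\{b} | -a-> n1
  n1 = (b.((rec X. a.(b.(X\{a} + b.0 + X\{a}))\{b})\{a} + b.0 + (rec X. a.(b.(X\{a} + b.0 + X\{a}))\{b})\{a}))\{b} | (no moves)
Coarsest stable partition (strong bisimilarity classes):
  B0 = {m0, n0}
  B1 = {m1, n1}
m0 ∈ B0, n0 ∈ B0 → same block

bisimilar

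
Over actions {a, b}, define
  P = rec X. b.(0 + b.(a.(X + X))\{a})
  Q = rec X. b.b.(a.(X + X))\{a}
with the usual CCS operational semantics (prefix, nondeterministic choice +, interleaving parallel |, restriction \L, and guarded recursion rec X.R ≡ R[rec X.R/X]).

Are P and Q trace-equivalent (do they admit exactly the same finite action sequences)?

YES

LTS(P): 3 reachable states
  m0 = rec X. b.(0 + b.(a.(X + X))\{a}) ⊢ --b--▸ m1
  m1 = 0 + b.(a.((rec X. b.(0 + b.(a.(X + X))\{a})) + (rec X. b.(0 + b.(a.(X + X))\{a}))))\{a} ⊢ --b--▸ m2
  m2 = (a.((rec X. b.(0 + b.(a.(X + X))\{a})) + (rec X. b.(0 + b.(a.(X + X))\{a}))))\{a} ⊢ ·
LTS(Q): 3 reachable states
  n0 = rec X. b.b.(a.(X + X))\{a} ⊢ --b--▸ n1
  n1 = b.(a.((rec X. b.b.(a.(X + X))\{a}) + (rec X. b.b.(a.(X + X))\{a})))\{a} ⊢ --b--▸ n2
  n2 = (a.((rec X. b.b.(a.(X + X))\{a}) + (rec X. b.b.(a.(X + X))\{a})))\{a} ⊢ ·
Partition-refinement fixed point:
  B0 = {m0, n0}
  B1 = {m1, n1}
  B2 = {m2, n2}
m0 ∈ B0, n0 ∈ B0 → same block
Bisimilar ⇒ trace-equivalent.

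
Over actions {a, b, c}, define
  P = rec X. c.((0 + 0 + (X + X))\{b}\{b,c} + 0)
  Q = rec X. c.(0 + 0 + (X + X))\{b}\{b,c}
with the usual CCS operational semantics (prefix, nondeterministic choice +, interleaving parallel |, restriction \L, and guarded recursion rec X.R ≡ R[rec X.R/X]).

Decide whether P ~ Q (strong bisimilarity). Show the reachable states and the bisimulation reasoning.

P's transition system — 2 states:
  p0 = rec X. c.((0 + 0 + (X + X))\{b}\{b,c} + 0) :: —c→ p1
  p1 = (0 + 0 + ((rec X. c.((0 + 0 + (X + X))\{b}\{b,c} + 0)) + (rec X. c.((0 + 0 + (X + X))\{b}\{b,c} + 0))))\{b}\{b,c} + 0 :: (no moves)
Q's transition system — 2 states:
  q0 = rec X. c.(0 + 0 + (X + X))\{b}\{b,c} :: —c→ q1
  q1 = (0 + 0 + ((rec X. c.(0 + 0 + (X + X))\{b}\{b,c}) + (rec X. c.(0 + 0 + (X + X))\{b}\{b,c})))\{b}\{b,c} :: (no moves)
Bisimilarity quotient blocks:
  B0 = {p0, q0}
  B1 = {p1, q1}
p0 ∈ B0, q0 ∈ B0 → same block

YES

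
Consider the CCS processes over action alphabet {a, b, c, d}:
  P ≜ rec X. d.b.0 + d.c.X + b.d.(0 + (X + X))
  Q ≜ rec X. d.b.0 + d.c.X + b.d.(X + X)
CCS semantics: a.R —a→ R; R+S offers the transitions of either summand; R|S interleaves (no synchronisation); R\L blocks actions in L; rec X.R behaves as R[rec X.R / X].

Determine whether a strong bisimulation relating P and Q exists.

LTS(P): 6 reachable states
  u0 = rec X. d.b.0 + d.c.X + b.d.(0 + (X + X)) | ··b··> u1, ··d··> u2, ··d··> u3
  u1 = d.(0 + ((rec X. d.b.0 + d.c.X + b.d.(0 + (X + X))) + (rec X. d.b.0 + d.c.X + b.d.(0 + (X + X))))) | ··d··> u4
  u2 = b.0 | ··b··> u5
  u3 = c.(rec X. d.b.0 + d.c.X + b.d.(0 + (X + X))) | ··c··> u0
  u4 = 0 + ((rec X. d.b.0 + d.c.X + b.d.(0 + (X + X))) + (rec X. d.b.0 + d.c.X + b.d.(0 + (X + X)))) | ··b··> u1, ··d··> u2, ··d··> u3
  u5 = 0 | ∅
LTS(Q): 6 reachable states
  v0 = rec X. d.b.0 + d.c.X + b.d.(X + X) | ··b··> v1, ··d··> v2, ··d··> v3
  v1 = d.((rec X. d.b.0 + d.c.X + b.d.(X + X)) + (rec X. d.b.0 + d.c.X + b.d.(X + X))) | ··d··> v4
  v2 = b.0 | ··b··> v5
  v3 = c.(rec X. d.b.0 + d.c.X + b.d.(X + X)) | ··c··> v0
  v4 = (rec X. d.b.0 + d.c.X + b.d.(X + X)) + (rec X. d.b.0 + d.c.X + b.d.(X + X)) | ··b··> v1, ··d··> v2, ··d··> v3
  v5 = 0 | ∅
Partition-refinement fixed point:
  B0 = {u0, u4, v0, v4}
  B1 = {u1, v1}
  B2 = {u2, v2}
  B3 = {u5, v5}
  B4 = {u3, v3}
u0 ∈ B0, v0 ∈ B0 → same block

bisimilar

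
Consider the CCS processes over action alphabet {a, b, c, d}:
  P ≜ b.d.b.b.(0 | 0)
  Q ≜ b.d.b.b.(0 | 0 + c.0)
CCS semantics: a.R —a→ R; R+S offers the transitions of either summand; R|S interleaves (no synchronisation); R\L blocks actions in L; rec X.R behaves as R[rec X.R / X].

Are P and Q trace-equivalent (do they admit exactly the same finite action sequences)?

traces(P) ≠ traces(Q) — witness ⟨bdbbc⟩

Reachable graph of P (5 states):
  p0 = b.d.b.b.(0 | 0) has moves ··b··> p1
  p1 = d.b.b.(0 | 0) has moves ··d··> p2
  p2 = b.b.(0 | 0) has moves ··b··> p3
  p3 = b.(0 | 0) has moves ··b··> p4
  p4 = 0 | 0 has moves ·
Reachable graph of Q (6 states):
  q0 = b.d.b.b.(0 | 0 + c.0) has moves ··b··> q1
  q1 = d.b.b.(0 | 0 + c.0) has moves ··d··> q2
  q2 = b.b.(0 | 0 + c.0) has moves ··b··> q3
  q3 = b.(0 | 0 + c.0) has moves ··b··> q4
  q4 = 0 | 0 + c.0 has moves ··c··> q5
  q5 = 0 has moves ·
Executing bdbbc from Q (initial set {q0}):
  after b @ step 1: {q1}
  after d @ step 2: {q2}
  after b @ step 3: {q3}
  after b @ step 4: {q4}
  after c @ step 5: {q5}
  Q completes σ.
Executing bdbbc from P (initial set {p0}):
  after b @ step 1: {p1}
  after d @ step 2: {p2}
  after b @ step 3: {p3}
  after b @ step 4: {p4}
  after c @ step 5: ∅ (P stuck)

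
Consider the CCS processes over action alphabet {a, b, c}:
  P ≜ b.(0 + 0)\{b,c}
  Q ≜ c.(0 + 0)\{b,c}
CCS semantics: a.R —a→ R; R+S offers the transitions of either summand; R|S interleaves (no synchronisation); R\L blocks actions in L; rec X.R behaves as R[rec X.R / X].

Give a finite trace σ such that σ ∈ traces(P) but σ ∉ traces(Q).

b

Reachable graph of P (2 states):
  s0 = b.(0 + 0)\{b,c} → ··b··> s1
  s1 = (0 + 0)\{b,c} → (no moves)
Reachable graph of Q (2 states):
  t0 = c.(0 + 0)\{b,c} → ··c··> t1
  t1 = (0 + 0)\{b,c} → (no moves)
Trace ⟨b⟩ through P, begin at {s0}:
  step 1 (b): {s1}
  — P admits the full trace.
Trace ⟨b⟩ through Q, begin at {t0}:
  step 1 (b): ∅ (Q stuck)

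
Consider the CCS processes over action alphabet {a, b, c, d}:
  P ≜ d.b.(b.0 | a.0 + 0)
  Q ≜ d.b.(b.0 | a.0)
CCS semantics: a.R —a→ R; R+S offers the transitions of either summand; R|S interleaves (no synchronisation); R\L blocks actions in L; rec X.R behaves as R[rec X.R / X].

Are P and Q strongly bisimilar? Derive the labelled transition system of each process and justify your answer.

P ~ Q

Reachable graph of P (6 states):
  s0 = d.b.(b.0 | a.0 + 0) | =d=> s1
  s1 = b.(b.0 | a.0 + 0) | =b=> s2
  s2 = b.0 | a.0 + 0 | =a=> s3, =b=> s4
  s3 = b.0 | 0 | =b=> s5
  s4 = 0 | a.0 | =a=> s5
  s5 = 0 | 0 | ·
Reachable graph of Q (6 states):
  t0 = d.b.(b.0 | a.0) | =d=> t1
  t1 = b.(b.0 | a.0) | =b=> t2
  t2 = b.0 | a.0 | =a=> t3, =b=> t4
  t3 = b.0 | 0 | =b=> t5
  t4 = 0 | a.0 | =a=> t5
  t5 = 0 | 0 | ·
Bisimilarity quotient blocks:
  B0 = {s0, t0}
  B1 = {s1, t1}
  B2 = {s2, t2}
  B3 = {s4, t4}
  B4 = {s5, t5}
  B5 = {s3, t3}
s0 ∈ B0, t0 ∈ B0 → same block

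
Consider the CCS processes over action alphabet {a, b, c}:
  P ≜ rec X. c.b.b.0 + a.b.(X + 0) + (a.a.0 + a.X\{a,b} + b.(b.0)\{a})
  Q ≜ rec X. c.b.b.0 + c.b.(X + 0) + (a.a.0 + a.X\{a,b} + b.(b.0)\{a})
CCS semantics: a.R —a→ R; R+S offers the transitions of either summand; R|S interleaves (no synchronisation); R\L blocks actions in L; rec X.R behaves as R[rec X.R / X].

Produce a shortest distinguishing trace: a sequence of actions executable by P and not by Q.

LTS(P): 11 reachable states
  s0 = rec X. c.b.b.0 + a.b.(X + 0) + (a.a.0 + a.X\{a,b} + b.(b.0)\{a}) ⊢ -a-> s1, -a-> s2, -a-> s3, -b-> s4, -c-> s5
  s1 = (rec X. c.b.b.0 + a.b.(X + 0) + (a.a.0 + a.X\{a,b} + b.(b.0)\{a}))\{a,b} ⊢ -c-> s6
  s2 = a.0 ⊢ -a-> s7
  s3 = b.((rec X. c.b.b.0 + a.b.(X + 0) + (a.a.0 + a.X\{a,b} + b.(b.0)\{a})) + 0) ⊢ -b-> s8
  s4 = (b.0)\{a} ⊢ -b-> s9
  s5 = b.b.0 ⊢ -b-> s10
  s6 = (b.b.0)\{a,b} ⊢ stopped
  s7 = 0 ⊢ stopped
  s8 = (rec X. c.b.b.0 + a.b.(X + 0) + (a.a.0 + a.X\{a,b} + b.(b.0)\{a})) + 0 ⊢ -a-> s1, -a-> s2, -a-> s3, -b-> s4, -c-> s5
  s9 = 0\{a} ⊢ stopped
  s10 = b.0 ⊢ -b-> s7
LTS(Q): 12 reachable states
  t0 = rec X. c.b.b.0 + c.b.(X + 0) + (a.a.0 + a.X\{a,b} + b.(b.0)\{a}) ⊢ -a-> t1, -a-> t2, -b-> t3, -c-> t4, -c-> t5
  t1 = (rec X. c.b.b.0 + c.b.(X + 0) + (a.a.0 + a.X\{a,b} + b.(b.0)\{a}))\{a,b} ⊢ -c-> t6, -c-> t7
  t2 = a.0 ⊢ -a-> t8
  t3 = (b.0)\{a} ⊢ -b-> t9
  t4 = b.((rec X. c.b.b.0 + c.b.(X + 0) + (a.a.0 + a.X\{a,b} + b.(b.0)\{a})) + 0) ⊢ -b-> t10
  t5 = b.b.0 ⊢ -b-> t11
  t6 = (b.((rec X. c.b.b.0 + c.b.(X + 0) + (a.a.0 + a.X\{a,b} + b.(b.0)\{a})) + 0))\{a,b} ⊢ stopped
  t7 = (b.b.0)\{a,b} ⊢ stopped
  t8 = 0 ⊢ stopped
  t9 = 0\{a} ⊢ stopped
  t10 = (rec X. c.b.b.0 + c.b.(X + 0) + (a.a.0 + a.X\{a,b} + b.(b.0)\{a})) + 0 ⊢ -a-> t1, -a-> t2, -b-> t3, -c-> t4, -c-> t5
  t11 = b.0 ⊢ -b-> t8
Executing ab from P (initial set {s0}):
  [1] a ⇒ {s1, s2, s3}
  [2] b ⇒ {s8}
  — P admits the full trace.
Executing ab from Q (initial set {t0}):
  [1] a ⇒ {t1, t2}
  [2] b ⇒ no successor for Q

ab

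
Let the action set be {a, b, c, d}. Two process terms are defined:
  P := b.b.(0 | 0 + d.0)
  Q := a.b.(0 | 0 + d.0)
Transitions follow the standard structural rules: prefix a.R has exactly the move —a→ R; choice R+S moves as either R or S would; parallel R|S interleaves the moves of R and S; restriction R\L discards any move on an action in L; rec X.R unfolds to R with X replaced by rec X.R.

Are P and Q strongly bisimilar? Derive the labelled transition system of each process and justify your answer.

not bisimilar

Reachable graph of P (4 states):
  s0 = b.b.(0 | 0 + d.0) | =b=> s1
  s1 = b.(0 | 0 + d.0) | =b=> s2
  s2 = 0 | 0 + d.0 | =d=> s3
  s3 = 0 | deadlocked
Reachable graph of Q (4 states):
  t0 = a.b.(0 | 0 + d.0) | =a=> t1
  t1 = b.(0 | 0 + d.0) | =b=> t2
  t2 = 0 | 0 + d.0 | =d=> t3
  t3 = 0 | deadlocked
Partition-refinement fixed point:
  B0 = {s0}
  B1 = {s1, t1}
  B2 = {s2, t2}
  B3 = {s3, t3}
  B4 = {t0}
s0 ∈ B0, t0 ∈ B4 → different blocks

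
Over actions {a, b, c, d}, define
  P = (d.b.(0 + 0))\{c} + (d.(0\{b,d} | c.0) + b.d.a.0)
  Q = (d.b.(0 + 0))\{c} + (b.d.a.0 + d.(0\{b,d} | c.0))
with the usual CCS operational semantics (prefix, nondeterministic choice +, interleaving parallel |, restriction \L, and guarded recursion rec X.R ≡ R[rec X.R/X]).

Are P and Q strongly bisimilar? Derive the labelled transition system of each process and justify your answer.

P ~ Q

Reachable graph of P (8 states):
  s0 = (d.b.(0 + 0))\{c} + (d.(0\{b,d} | c.0) + b.d.a.0) → —b→ s1, —d→ s2, —d→ s3
  s1 = d.a.0 → —d→ s4
  s2 = (b.(0 + 0))\{c} → —b→ s5
  s3 = 0\{b,d} | c.0 → —c→ s6
  s4 = a.0 → —a→ s7
  s5 = (0 + 0)\{c} → ∅
  s6 = 0\{b,d} | 0 → ∅
  s7 = 0 → ∅
Reachable graph of Q (8 states):
  t0 = (d.b.(0 + 0))\{c} + (b.d.a.0 + d.(0\{b,d} | c.0)) → —b→ t1, —d→ t2, —d→ t3
  t1 = d.a.0 → —d→ t4
  t2 = (b.(0 + 0))\{c} → —b→ t5
  t3 = 0\{b,d} | c.0 → —c→ t6
  t4 = a.0 → —a→ t7
  t5 = (0 + 0)\{c} → ∅
  t6 = 0\{b,d} | 0 → ∅
  t7 = 0 → ∅
Bisimilarity quotient blocks:
  B0 = {s0, t0}
  B1 = {s1, t1}
  B2 = {s4, t4}
  B3 = {s5, s6, s7, t5, t6, t7}
  B4 = {s3, t3}
  B5 = {s2, t2}
s0 ∈ B0, t0 ∈ B0 → same block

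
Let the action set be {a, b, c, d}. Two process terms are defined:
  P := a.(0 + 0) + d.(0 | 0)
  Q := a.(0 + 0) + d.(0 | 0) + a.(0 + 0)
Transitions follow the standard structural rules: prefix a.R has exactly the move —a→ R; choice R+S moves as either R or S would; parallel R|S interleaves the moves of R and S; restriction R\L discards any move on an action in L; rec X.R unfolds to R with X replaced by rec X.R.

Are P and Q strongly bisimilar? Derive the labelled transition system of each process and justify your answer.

P ~ Q

P's transition system — 3 states:
  m0 = a.(0 + 0) + d.(0 | 0) → =a=> m1, =d=> m2
  m1 = 0 + 0 → ∅
  m2 = 0 | 0 → ∅
Q's transition system — 3 states:
  n0 = a.(0 + 0) + d.(0 | 0) + a.(0 + 0) → =a=> n1, =d=> n2
  n1 = 0 + 0 → ∅
  n2 = 0 | 0 → ∅
Coarsest stable partition (strong bisimilarity classes):
  B0 = {m0, n0}
  B1 = {m1, m2, n1, n2}
m0 ∈ B0, n0 ∈ B0 → same block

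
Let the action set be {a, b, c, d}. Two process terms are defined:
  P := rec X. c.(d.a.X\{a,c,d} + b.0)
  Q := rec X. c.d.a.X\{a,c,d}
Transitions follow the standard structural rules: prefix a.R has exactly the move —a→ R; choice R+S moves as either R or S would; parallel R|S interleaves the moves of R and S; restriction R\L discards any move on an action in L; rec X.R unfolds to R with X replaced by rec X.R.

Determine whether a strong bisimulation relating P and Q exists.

P's transition system — 5 states:
  p0 = rec X. c.(d.a.X\{a,c,d} + b.0) has moves ··c··> p1
  p1 = d.a.(rec X. c.(d.a.X\{a,c,d} + b.0))\{a,c,d} + b.0 has moves ··b··> p2, ··d··> p3
  p2 = 0 has moves ∅
  p3 = a.(rec X. c.(d.a.X\{a,c,d} + b.0))\{a,c,d} has moves ··a··> p4
  p4 = (rec X. c.(d.a.X\{a,c,d} + b.0))\{a,c,d} has moves ∅
Q's transition system — 4 states:
  q0 = rec X. c.d.a.X\{a,c,d} has moves ··c··> q1
  q1 = d.a.(rec X. c.d.a.X\{a,c,d})\{a,c,d} has moves ··d··> q2
  q2 = a.(rec X. c.d.a.X\{a,c,d})\{a,c,d} has moves ··a··> q3
  q3 = (rec X. c.d.a.X\{a,c,d})\{a,c,d} has moves ∅
Coarsest stable partition (strong bisimilarity classes):
  B0 = {p0}
  B1 = {p1}
  B2 = {p2, p4, q3}
  B3 = {p3, q2}
  B4 = {q0}
  B5 = {q1}
p0 ∈ B0, q0 ∈ B4 → different blocks

not bisimilar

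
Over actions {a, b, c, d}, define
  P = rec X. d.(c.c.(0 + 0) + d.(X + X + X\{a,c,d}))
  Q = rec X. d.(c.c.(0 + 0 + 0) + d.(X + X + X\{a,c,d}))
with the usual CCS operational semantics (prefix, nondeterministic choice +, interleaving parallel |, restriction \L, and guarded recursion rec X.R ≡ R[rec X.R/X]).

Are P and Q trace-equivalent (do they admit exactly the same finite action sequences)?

YES

P's transition system — 5 states:
  s0 = rec X. d.(c.c.(0 + 0) + d.(X + X + X\{a,c,d})) → ··d··> s1
  s1 = c.c.(0 + 0) + d.((rec X. d.(c.c.(0 + 0) + d.(X + X + X\{a,c,d}))) + (rec X. d.(c.c.(0 + 0) + d.(X + X + X\{a,c,d}))) + (rec X. d.(c.c.(0 + 0) + d.(X + X + X\{a,c,d})))\{a,c,d}) → ··c··> s2, ··d··> s3
  s2 = c.(0 + 0) → ··c··> s4
  s3 = (rec X. d.(c.c.(0 + 0) + d.(X + X + X\{a,c,d}))) + (rec X. d.(c.c.(0 + 0) + d.(X + X + X\{a,c,d}))) + (rec X. d.(c.c.(0 + 0) + d.(X + X + X\{a,c,d})))\{a,c,d} → ··d··> s1
  s4 = 0 + 0 → stopped
Q's transition system — 5 states:
  t0 = rec X. d.(c.c.(0 + 0 + 0) + d.(X + X + X\{a,c,d})) → ··d··> t1
  t1 = c.c.(0 + 0 + 0) + d.((rec X. d.(c.c.(0 + 0 + 0) + d.(X + X + X\{a,c,d}))) + (rec X. d.(c.c.(0 + 0 + 0) + d.(X + X + X\{a,c,d}))) + (rec X. d.(c.c.(0 + 0 + 0) + d.(X + X + X\{a,c,d})))\{a,c,d}) → ··c··> t2, ··d··> t3
  t2 = c.(0 + 0 + 0) → ··c··> t4
  t3 = (rec X. d.(c.c.(0 + 0 + 0) + d.(X + X + X\{a,c,d}))) + (rec X. d.(c.c.(0 + 0 + 0) + d.(X + X + X\{a,c,d}))) + (rec X. d.(c.c.(0 + 0 + 0) + d.(X + X + X\{a,c,d})))\{a,c,d} → ··d··> t1
  t4 = 0 + 0 + 0 → stopped
Coarsest stable partition (strong bisimilarity classes):
  B0 = {s0, s3, t0, t3}
  B1 = {s1, t1}
  B2 = {s2, t2}
  B3 = {s4, t4}
s0 ∈ B0, t0 ∈ B0 → same block
Bisimilar ⇒ trace-equivalent.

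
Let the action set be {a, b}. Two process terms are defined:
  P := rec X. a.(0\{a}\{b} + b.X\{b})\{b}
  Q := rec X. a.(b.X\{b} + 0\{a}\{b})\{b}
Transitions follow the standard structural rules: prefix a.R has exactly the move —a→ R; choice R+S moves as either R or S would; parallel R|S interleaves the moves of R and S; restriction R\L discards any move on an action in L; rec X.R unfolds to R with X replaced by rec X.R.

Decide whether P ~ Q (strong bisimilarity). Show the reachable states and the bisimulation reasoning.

P's transition system — 2 states:
  m0 = rec X. a.(0\{a}\{b} + b.X\{b})\{b} | —a→ m1
  m1 = (0\{a}\{b} + b.(rec X. a.(0\{a}\{b} + b.X\{b})\{b})\{b})\{b} | (no moves)
Q's transition system — 2 states:
  n0 = rec X. a.(b.X\{b} + 0\{a}\{b})\{b} | —a→ n1
  n1 = (b.(rec X. a.(b.X\{b} + 0\{a}\{b})\{b})\{b} + 0\{a}\{b})\{b} | (no moves)
Coarsest stable partition (strong bisimilarity classes):
  B0 = {m0, n0}
  B1 = {m1, n1}
m0 ∈ B0, n0 ∈ B0 → same block

bisimilar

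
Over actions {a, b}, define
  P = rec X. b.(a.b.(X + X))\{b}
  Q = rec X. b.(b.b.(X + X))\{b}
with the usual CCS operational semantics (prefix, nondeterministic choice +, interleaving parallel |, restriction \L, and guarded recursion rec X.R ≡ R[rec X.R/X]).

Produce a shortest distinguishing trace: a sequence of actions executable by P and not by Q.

P's transition system — 3 states:
  u0 = rec X. b.(a.b.(X + X))\{b} | —b→ u1
  u1 = (a.b.((rec X. b.(a.b.(X + X))\{b}) + (rec X. b.(a.b.(X + X))\{b})))\{b} | —a→ u2
  u2 = (b.((rec X. b.(a.b.(X + X))\{b}) + (rec X. b.(a.b.(X + X))\{b})))\{b} | deadlocked
Q's transition system — 2 states:
  v0 = rec X. b.(b.b.(X + X))\{b} | —b→ v1
  v1 = (b.b.((rec X. b.(b.b.(X + X))\{b}) + (rec X. b.(b.b.(X + X))\{b})))\{b} | deadlocked
Executing ba from P (initial set {u0}):
  [1] b ⇒ {u1}
  [2] a ⇒ {u2}
  P completes σ.
Executing ba from Q (initial set {v0}):
  [1] b ⇒ {v1}
  [2] a ⇒ ∅  — Q cannot continue

ba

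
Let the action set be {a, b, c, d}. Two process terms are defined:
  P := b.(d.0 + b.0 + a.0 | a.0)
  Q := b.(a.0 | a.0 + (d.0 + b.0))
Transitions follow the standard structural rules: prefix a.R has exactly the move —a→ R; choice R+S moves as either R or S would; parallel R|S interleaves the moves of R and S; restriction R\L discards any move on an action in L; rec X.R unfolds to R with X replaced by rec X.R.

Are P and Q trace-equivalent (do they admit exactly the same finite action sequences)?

Reachable graph of P (6 states):
  u0 = b.(d.0 + b.0 + a.0 | a.0) :: --b--▸ u1
  u1 = d.0 + b.0 + a.0 | a.0 :: --a--▸ u2, --a--▸ u3, --b--▸ u4, --d--▸ u4
  u2 = 0 | a.0 :: --a--▸ u5
  u3 = a.0 | 0 :: --a--▸ u5
  u4 = 0 :: ·
  u5 = 0 | 0 :: ·
Reachable graph of Q (6 states):
  v0 = b.(a.0 | a.0 + (d.0 + b.0)) :: --b--▸ v1
  v1 = a.0 | a.0 + (d.0 + b.0) :: --a--▸ v2, --a--▸ v3, --b--▸ v4, --d--▸ v4
  v2 = 0 | a.0 :: --a--▸ v5
  v3 = a.0 | 0 :: --a--▸ v5
  v4 = 0 :: ·
  v5 = 0 | 0 :: ·
Coarsest stable partition (strong bisimilarity classes):
  B0 = {u0, v0}
  B1 = {u1, v1}
  B2 = {u4, u5, v4, v5}
  B3 = {u2, u3, v2, v3}
u0 ∈ B0, v0 ∈ B0 → same block
Bisimilar ⇒ trace-equivalent.

YES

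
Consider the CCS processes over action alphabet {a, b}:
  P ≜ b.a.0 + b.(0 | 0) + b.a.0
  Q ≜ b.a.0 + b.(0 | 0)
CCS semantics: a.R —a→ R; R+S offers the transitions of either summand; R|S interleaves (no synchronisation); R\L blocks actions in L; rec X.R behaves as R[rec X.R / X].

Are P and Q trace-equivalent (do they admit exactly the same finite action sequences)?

traces(P) = traces(Q)

LTS(P): 4 reachable states
  p0 = b.a.0 + b.(0 | 0) + b.a.0 | —b→ p1, —b→ p2
  p1 = 0 | 0 | ·
  p2 = a.0 | —a→ p3
  p3 = 0 | ·
LTS(Q): 4 reachable states
  q0 = b.a.0 + b.(0 | 0) | —b→ q1, —b→ q2
  q1 = 0 | 0 | ·
  q2 = a.0 | —a→ q3
  q3 = 0 | ·
Coarsest stable partition (strong bisimilarity classes):
  B0 = {p0, q0}
  B1 = {p2, q2}
  B2 = {p1, p3, q1, q3}
p0 ∈ B0, q0 ∈ B0 → same block
Bisimilar ⇒ trace-equivalent.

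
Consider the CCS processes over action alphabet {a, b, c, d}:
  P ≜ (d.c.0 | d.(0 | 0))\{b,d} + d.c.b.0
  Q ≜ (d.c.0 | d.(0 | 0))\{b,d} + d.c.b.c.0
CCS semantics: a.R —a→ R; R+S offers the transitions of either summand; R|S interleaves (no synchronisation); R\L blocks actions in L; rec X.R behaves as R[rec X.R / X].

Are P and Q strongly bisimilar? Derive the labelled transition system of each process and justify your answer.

NO

LTS(P): 4 reachable states
  m0 = (d.c.0 | d.(0 | 0))\{b,d} + d.c.b.0 | ··d··> m1
  m1 = c.b.0 | ··c··> m2
  m2 = b.0 | ··b··> m3
  m3 = 0 | (no moves)
LTS(Q): 5 reachable states
  n0 = (d.c.0 | d.(0 | 0))\{b,d} + d.c.b.c.0 | ··d··> n1
  n1 = c.b.c.0 | ··c··> n2
  n2 = b.c.0 | ··b··> n3
  n3 = c.0 | ··c··> n4
  n4 = 0 | (no moves)
Bisimilarity quotient blocks:
  B0 = {m0}
  B1 = {m1}
  B2 = {m2}
  B3 = {m3, n4}
  B4 = {n0}
  B5 = {n1}
  B6 = {n2}
  B7 = {n3}
m0 ∈ B0, n0 ∈ B4 → different blocks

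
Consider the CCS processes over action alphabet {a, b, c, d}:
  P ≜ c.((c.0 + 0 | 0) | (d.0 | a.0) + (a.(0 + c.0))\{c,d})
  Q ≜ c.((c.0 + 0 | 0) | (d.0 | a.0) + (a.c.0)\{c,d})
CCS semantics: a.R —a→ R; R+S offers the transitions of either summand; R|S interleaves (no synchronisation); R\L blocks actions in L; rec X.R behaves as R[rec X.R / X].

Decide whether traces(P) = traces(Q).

P's transition system — 10 states:
  m0 = c.((c.0 + 0 | 0) | (d.0 | a.0) + (a.(0 + c.0))\{c,d}) | -c-> m1
  m1 = (c.0 + 0 | 0) | (d.0 | a.0) + (a.(0 + c.0))\{c,d} | -a-> m2, -a-> m3, -c-> m4, -d-> m5
  m2 = (0 + c.0)\{c,d} | stopped
  m3 = (c.0 + 0 | 0) | (d.0 | 0) | -c-> m6, -d-> m7
  m4 = 0 | (d.0 | a.0) | -a-> m6, -d-> m8
  m5 = (c.0 + 0 | 0) | (0 | a.0) | -a-> m7, -c-> m8
  m6 = 0 | (d.0 | 0) | -d-> m9
  m7 = (c.0 + 0 | 0) | (0 | 0) | -c-> m9
  m8 = 0 | (0 | a.0) | -a-> m9
  m9 = 0 | (0 | 0) | stopped
Q's transition system — 10 states:
  n0 = c.((c.0 + 0 | 0) | (d.0 | a.0) + (a.c.0)\{c,d}) | -c-> n1
  n1 = (c.0 + 0 | 0) | (d.0 | a.0) + (a.c.0)\{c,d} | -a-> n2, -a-> n3, -c-> n4, -d-> n5
  n2 = (c.0 + 0 | 0) | (d.0 | 0) | -c-> n6, -d-> n7
  n3 = (c.0)\{c,d} | stopped
  n4 = 0 | (d.0 | a.0) | -a-> n6, -d-> n8
  n5 = (c.0 + 0 | 0) | (0 | a.0) | -a-> n7, -c-> n8
  n6 = 0 | (d.0 | 0) | -d-> n9
  n7 = (c.0 + 0 | 0) | (0 | 0) | -c-> n9
  n8 = 0 | (0 | a.0) | -a-> n9
  n9 = 0 | (0 | 0) | stopped
Coarsest stable partition (strong bisimilarity classes):
  B0 = {m0, n0}
  B1 = {m1, n1}
  B2 = {m2, m9, n3, n9}
  B3 = {m4, n4}
  B4 = {m8, n8}
  B5 = {m6, n6}
  B6 = {m5, n5}
  B7 = {m7, n7}
  B8 = {m3, n2}
m0 ∈ B0, n0 ∈ B0 → same block
Bisimilar ⇒ trace-equivalent.

traces(P) = traces(Q)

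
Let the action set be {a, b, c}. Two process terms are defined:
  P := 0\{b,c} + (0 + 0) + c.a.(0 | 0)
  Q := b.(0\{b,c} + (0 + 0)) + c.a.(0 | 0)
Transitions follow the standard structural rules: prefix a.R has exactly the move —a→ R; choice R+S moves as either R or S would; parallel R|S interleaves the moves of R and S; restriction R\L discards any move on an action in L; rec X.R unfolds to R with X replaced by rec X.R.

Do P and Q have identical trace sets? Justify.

Reachable graph of P (3 states):
  m0 = 0\{b,c} + (0 + 0) + c.a.(0 | 0) :: -c-> m1
  m1 = a.(0 | 0) :: -a-> m2
  m2 = 0 | 0 :: ∅
Reachable graph of Q (4 states):
  n0 = b.(0\{b,c} + (0 + 0)) + c.a.(0 | 0) :: -b-> n1, -c-> n2
  n1 = 0\{b,c} + (0 + 0) :: ∅
  n2 = a.(0 | 0) :: -a-> n3
  n3 = 0 | 0 :: ∅
Trace ⟨b⟩ through Q, begin at {n0}:
  after b @ step 1: {n1}
  ✓ Q
Trace ⟨b⟩ through P, begin at {m0}:
  after b @ step 1: ∅ (P stuck)

trace-distinct — witness ⟨b⟩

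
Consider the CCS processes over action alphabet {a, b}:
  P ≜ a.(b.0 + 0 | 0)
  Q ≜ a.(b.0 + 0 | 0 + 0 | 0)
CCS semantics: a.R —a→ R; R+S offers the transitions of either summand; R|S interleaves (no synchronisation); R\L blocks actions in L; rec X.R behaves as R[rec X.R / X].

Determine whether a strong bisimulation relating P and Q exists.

bisimilar

LTS(P): 3 reachable states
  u0 = a.(b.0 + 0 | 0) → --a--▸ u1
  u1 = b.0 + 0 | 0 → --b--▸ u2
  u2 = 0 → deadlocked
LTS(Q): 3 reachable states
  v0 = a.(b.0 + 0 | 0 + 0 | 0) → --a--▸ v1
  v1 = b.0 + 0 | 0 + 0 | 0 → --b--▸ v2
  v2 = 0 → deadlocked
Coarsest stable partition (strong bisimilarity classes):
  B0 = {u0, v0}
  B1 = {u1, v1}
  B2 = {u2, v2}
u0 ∈ B0, v0 ∈ B0 → same block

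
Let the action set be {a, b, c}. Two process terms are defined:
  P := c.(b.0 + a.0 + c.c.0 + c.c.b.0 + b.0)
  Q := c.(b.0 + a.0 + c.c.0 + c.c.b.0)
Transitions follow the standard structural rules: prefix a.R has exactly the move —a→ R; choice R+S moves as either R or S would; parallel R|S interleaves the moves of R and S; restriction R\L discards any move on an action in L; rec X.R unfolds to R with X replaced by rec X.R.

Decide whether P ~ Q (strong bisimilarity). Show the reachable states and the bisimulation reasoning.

YES

LTS(P): 6 reachable states
  p0 = c.(b.0 + a.0 + c.c.0 + c.c.b.0 + b.0) | --c--▸ p1
  p1 = b.0 + a.0 + c.c.0 + c.c.b.0 + b.0 | --a--▸ p2, --b--▸ p2, --c--▸ p3, --c--▸ p4
  p2 = 0 | (no moves)
  p3 = c.0 | --c--▸ p2
  p4 = c.b.0 | --c--▸ p5
  p5 = b.0 | --b--▸ p2
LTS(Q): 6 reachable states
  q0 = c.(b.0 + a.0 + c.c.0 + c.c.b.0) | --c--▸ q1
  q1 = b.0 + a.0 + c.c.0 + c.c.b.0 | --a--▸ q2, --b--▸ q2, --c--▸ q3, --c--▸ q4
  q2 = 0 | (no moves)
  q3 = c.0 | --c--▸ q2
  q4 = c.b.0 | --c--▸ q5
  q5 = b.0 | --b--▸ q2
Bisimilarity quotient blocks:
  B0 = {p0, q0}
  B1 = {p1, q1}
  B2 = {p2, q2}
  B3 = {p4, q4}
  B4 = {p5, q5}
  B5 = {p3, q3}
p0 ∈ B0, q0 ∈ B0 → same block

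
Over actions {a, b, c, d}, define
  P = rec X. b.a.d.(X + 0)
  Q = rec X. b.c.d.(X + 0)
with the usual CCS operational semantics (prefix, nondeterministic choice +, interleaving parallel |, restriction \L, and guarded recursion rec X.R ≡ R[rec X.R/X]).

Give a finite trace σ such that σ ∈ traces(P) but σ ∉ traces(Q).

ba

Reachable graph of P (4 states):
  m0 = rec X. b.a.d.(X + 0) ⊢ —b→ m1
  m1 = a.d.((rec X. b.a.d.(X + 0)) + 0) ⊢ —a→ m2
  m2 = d.((rec X. b.a.d.(X + 0)) + 0) ⊢ —d→ m3
  m3 = (rec X. b.a.d.(X + 0)) + 0 ⊢ —b→ m1
Reachable graph of Q (4 states):
  n0 = rec X. b.c.d.(X + 0) ⊢ —b→ n1
  n1 = c.d.((rec X. b.c.d.(X + 0)) + 0) ⊢ —c→ n2
  n2 = d.((rec X. b.c.d.(X + 0)) + 0) ⊢ —d→ n3
  n3 = (rec X. b.c.d.(X + 0)) + 0 ⊢ —b→ n1
Run σ = ⟨ba⟩ on P: start {m0}
  [1] b ⇒ {m1}
  [2] a ⇒ {m2}
  — P admits the full trace.
Run σ = ⟨ba⟩ on Q: start {n0}
  [1] b ⇒ {n1}
  [2] a ⇒ no successor for Q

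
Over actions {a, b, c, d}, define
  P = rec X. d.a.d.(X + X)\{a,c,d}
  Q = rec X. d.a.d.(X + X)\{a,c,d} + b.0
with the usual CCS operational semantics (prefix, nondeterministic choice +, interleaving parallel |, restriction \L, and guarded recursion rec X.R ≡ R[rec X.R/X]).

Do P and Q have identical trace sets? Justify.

traces(P) ≠ traces(Q) — witness ⟨b⟩

LTS(P): 4 reachable states
  s0 = rec X. d.a.d.(X + X)\{a,c,d} ⊢ —d→ s1
  s1 = a.d.((rec X. d.a.d.(X + X)\{a,c,d}) + (rec X. d.a.d.(X + X)\{a,c,d}))\{a,c,d} ⊢ —a→ s2
  s2 = d.((rec X. d.a.d.(X + X)\{a,c,d}) + (rec X. d.a.d.(X + X)\{a,c,d}))\{a,c,d} ⊢ —d→ s3
  s3 = ((rec X. d.a.d.(X + X)\{a,c,d}) + (rec X. d.a.d.(X + X)\{a,c,d}))\{a,c,d} ⊢ ∅
LTS(Q): 6 reachable states
  t0 = rec X. d.a.d.(X + X)\{a,c,d} + b.0 ⊢ —b→ t1, —d→ t2
  t1 = 0 ⊢ ∅
  t2 = a.d.((rec X. d.a.d.(X + X)\{a,c,d} + b.0) + (rec X. d.a.d.(X + X)\{a,c,d} + b.0))\{a,c,d} ⊢ —a→ t3
  t3 = d.((rec X. d.a.d.(X + X)\{a,c,d} + b.0) + (rec X. d.a.d.(X + X)\{a,c,d} + b.0))\{a,c,d} ⊢ —d→ t4
  t4 = ((rec X. d.a.d.(X + X)\{a,c,d} + b.0) + (rec X. d.a.d.(X + X)\{a,c,d} + b.0))\{a,c,d} ⊢ —b→ t5
  t5 = 0\{a,c,d} ⊢ ∅
Trace ⟨b⟩ through Q, begin at {t0}:
  after b @ step 1: {t1}
  ✓ Q
Trace ⟨b⟩ through P, begin at {s0}:
  after b @ step 1: no successor for P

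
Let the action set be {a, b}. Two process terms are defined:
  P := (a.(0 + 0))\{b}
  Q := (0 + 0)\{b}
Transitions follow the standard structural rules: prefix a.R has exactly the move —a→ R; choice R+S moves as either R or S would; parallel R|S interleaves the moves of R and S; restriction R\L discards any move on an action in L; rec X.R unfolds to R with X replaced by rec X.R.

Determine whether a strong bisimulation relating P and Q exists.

NO

LTS(P): 2 reachable states
  u0 = (a.(0 + 0))\{b} | ··a··> u1
  u1 = (0 + 0)\{b} | ∅
LTS(Q): 1 reachable states
  v0 = (0 + 0)\{b} | ∅
Coarsest stable partition (strong bisimilarity classes):
  B0 = {u0}
  B1 = {u1, v0}
u0 ∈ B0, v0 ∈ B1 → different blocks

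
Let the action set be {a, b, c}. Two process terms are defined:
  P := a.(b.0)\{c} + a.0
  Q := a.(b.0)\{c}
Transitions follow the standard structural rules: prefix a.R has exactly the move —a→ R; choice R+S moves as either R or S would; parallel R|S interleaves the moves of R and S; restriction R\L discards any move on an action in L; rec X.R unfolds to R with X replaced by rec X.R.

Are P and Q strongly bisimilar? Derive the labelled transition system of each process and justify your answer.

Reachable graph of P (4 states):
  u0 = a.(b.0)\{c} + a.0 :: =a=> u1, =a=> u2
  u1 = (b.0)\{c} :: =b=> u3
  u2 = 0 :: ·
  u3 = 0\{c} :: ·
Reachable graph of Q (3 states):
  v0 = a.(b.0)\{c} :: =a=> v1
  v1 = (b.0)\{c} :: =b=> v2
  v2 = 0\{c} :: ·
Bisimilarity quotient blocks:
  B0 = {u0}
  B1 = {u2, u3, v2}
  B2 = {u1, v1}
  B3 = {v0}
u0 ∈ B0, v0 ∈ B3 → different blocks

not bisimilar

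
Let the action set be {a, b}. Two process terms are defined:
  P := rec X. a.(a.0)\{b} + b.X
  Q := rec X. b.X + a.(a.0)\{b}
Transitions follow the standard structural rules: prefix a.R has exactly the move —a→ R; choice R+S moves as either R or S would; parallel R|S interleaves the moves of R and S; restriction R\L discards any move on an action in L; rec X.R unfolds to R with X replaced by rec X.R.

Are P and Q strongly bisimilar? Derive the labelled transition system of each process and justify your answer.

P's transition system — 3 states:
  p0 = rec X. a.(a.0)\{b} + b.X has moves =a=> p1, =b=> p0
  p1 = (a.0)\{b} has moves =a=> p2
  p2 = 0\{b} has moves (no moves)
Q's transition system — 3 states:
  q0 = rec X. b.X + a.(a.0)\{b} has moves =a=> q1, =b=> q0
  q1 = (a.0)\{b} has moves =a=> q2
  q2 = 0\{b} has moves (no moves)
Bisimilarity quotient blocks:
  B0 = {p0, q0}
  B1 = {p1, q1}
  B2 = {p2, q2}
p0 ∈ B0, q0 ∈ B0 → same block

P ~ Q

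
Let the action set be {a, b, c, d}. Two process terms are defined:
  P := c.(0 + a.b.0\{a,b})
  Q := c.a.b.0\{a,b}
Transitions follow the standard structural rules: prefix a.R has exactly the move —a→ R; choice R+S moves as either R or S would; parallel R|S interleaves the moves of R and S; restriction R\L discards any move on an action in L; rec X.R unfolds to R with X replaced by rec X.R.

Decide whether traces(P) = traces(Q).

YES

LTS(P): 4 reachable states
  m0 = c.(0 + a.b.0\{a,b}) ⊢ --c--▸ m1
  m1 = 0 + a.b.0\{a,b} ⊢ --a--▸ m2
  m2 = b.0\{a,b} ⊢ --b--▸ m3
  m3 = 0\{a,b} ⊢ ∅
LTS(Q): 4 reachable states
  n0 = c.a.b.0\{a,b} ⊢ --c--▸ n1
  n1 = a.b.0\{a,b} ⊢ --a--▸ n2
  n2 = b.0\{a,b} ⊢ --b--▸ n3
  n3 = 0\{a,b} ⊢ ∅
Coarsest stable partition (strong bisimilarity classes):
  B0 = {m0, n0}
  B1 = {m1, n1}
  B2 = {m2, n2}
  B3 = {m3, n3}
m0 ∈ B0, n0 ∈ B0 → same block
Bisimilar ⇒ trace-equivalent.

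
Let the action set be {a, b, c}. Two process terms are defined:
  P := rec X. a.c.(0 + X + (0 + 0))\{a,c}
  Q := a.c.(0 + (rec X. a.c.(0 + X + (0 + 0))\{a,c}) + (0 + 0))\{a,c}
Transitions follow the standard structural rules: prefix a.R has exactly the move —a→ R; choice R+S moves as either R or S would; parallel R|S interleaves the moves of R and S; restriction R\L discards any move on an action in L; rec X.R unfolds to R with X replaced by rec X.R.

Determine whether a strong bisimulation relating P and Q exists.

YES

P's transition system — 3 states:
  s0 = rec X. a.c.(0 + X + (0 + 0))\{a,c} | ··a··> s1
  s1 = c.(0 + (rec X. a.c.(0 + X + (0 + 0))\{a,c}) + (0 + 0))\{a,c} | ··c··> s2
  s2 = (0 + (rec X. a.c.(0 + X + (0 + 0))\{a,c}) + (0 + 0))\{a,c} | deadlocked
Q's transition system — 3 states:
  t0 = a.c.(0 + (rec X. a.c.(0 + X + (0 + 0))\{a,c}) + (0 + 0))\{a,c} | ··a··> t1
  t1 = c.(0 + (rec X. a.c.(0 + X + (0 + 0))\{a,c}) + (0 + 0))\{a,c} | ··c··> t2
  t2 = (0 + (rec X. a.c.(0 + X + (0 + 0))\{a,c}) + (0 + 0))\{a,c} | deadlocked
Coarsest stable partition (strong bisimilarity classes):
  B0 = {s0, t0}
  B1 = {s1, t1}
  B2 = {s2, t2}
s0 ∈ B0, t0 ∈ B0 → same block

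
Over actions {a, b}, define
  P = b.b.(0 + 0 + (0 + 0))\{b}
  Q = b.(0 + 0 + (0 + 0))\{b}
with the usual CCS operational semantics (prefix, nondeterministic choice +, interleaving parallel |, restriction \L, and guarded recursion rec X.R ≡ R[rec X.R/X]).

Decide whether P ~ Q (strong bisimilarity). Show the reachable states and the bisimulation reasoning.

Reachable graph of P (3 states):
  s0 = b.b.(0 + 0 + (0 + 0))\{b} ⊢ --b--▸ s1
  s1 = b.(0 + 0 + (0 + 0))\{b} ⊢ --b--▸ s2
  s2 = (0 + 0 + (0 + 0))\{b} ⊢ stopped
Reachable graph of Q (2 states):
  t0 = b.(0 + 0 + (0 + 0))\{b} ⊢ --b--▸ t1
  t1 = (0 + 0 + (0 + 0))\{b} ⊢ stopped
Coarsest stable partition (strong bisimilarity classes):
  B0 = {s0}
  B1 = {s1, t0}
  B2 = {s2, t1}
s0 ∈ B0, t0 ∈ B1 → different blocks

NO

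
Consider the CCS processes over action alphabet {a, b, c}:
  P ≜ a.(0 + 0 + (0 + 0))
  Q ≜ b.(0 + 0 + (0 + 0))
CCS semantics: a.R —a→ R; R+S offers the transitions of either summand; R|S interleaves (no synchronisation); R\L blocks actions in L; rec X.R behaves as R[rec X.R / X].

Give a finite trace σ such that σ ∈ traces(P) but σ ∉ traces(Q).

P's transition system — 2 states:
  s0 = a.(0 + 0 + (0 + 0)) has moves —a→ s1
  s1 = 0 + 0 + (0 + 0) has moves (no moves)
Q's transition system — 2 states:
  t0 = b.(0 + 0 + (0 + 0)) has moves —b→ t1
  t1 = 0 + 0 + (0 + 0) has moves (no moves)
Trace ⟨a⟩ through P, begin at {s0}:
  step 1 (a): {s1}
  — P admits the full trace.
Trace ⟨a⟩ through Q, begin at {t0}:
  step 1 (a): ∅  — Q cannot continue

a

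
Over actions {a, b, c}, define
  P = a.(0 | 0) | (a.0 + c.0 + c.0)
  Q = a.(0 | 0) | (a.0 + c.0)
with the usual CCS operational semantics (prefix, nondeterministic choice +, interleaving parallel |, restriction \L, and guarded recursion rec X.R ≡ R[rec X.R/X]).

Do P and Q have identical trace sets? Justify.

traces(P) = traces(Q)

P's transition system — 4 states:
  m0 = a.(0 | 0) | (a.0 + c.0 + c.0) | -a-> m1, -a-> m2, -c-> m2
  m1 = 0 | 0 | (a.0 + c.0 + c.0) | -a-> m3, -c-> m3
  m2 = a.(0 | 0) | 0 | -a-> m3
  m3 = 0 | 0 | 0 | deadlocked
Q's transition system — 4 states:
  n0 = a.(0 | 0) | (a.0 + c.0) | -a-> n1, -a-> n2, -c-> n2
  n1 = 0 | 0 | (a.0 + c.0) | -a-> n3, -c-> n3
  n2 = a.(0 | 0) | 0 | -a-> n3
  n3 = 0 | 0 | 0 | deadlocked
Bisimilarity quotient blocks:
  B0 = {m0, n0}
  B1 = {m2, n2}
  B2 = {m3, n3}
  B3 = {m1, n1}
m0 ∈ B0, n0 ∈ B0 → same block
Bisimilar ⇒ trace-equivalent.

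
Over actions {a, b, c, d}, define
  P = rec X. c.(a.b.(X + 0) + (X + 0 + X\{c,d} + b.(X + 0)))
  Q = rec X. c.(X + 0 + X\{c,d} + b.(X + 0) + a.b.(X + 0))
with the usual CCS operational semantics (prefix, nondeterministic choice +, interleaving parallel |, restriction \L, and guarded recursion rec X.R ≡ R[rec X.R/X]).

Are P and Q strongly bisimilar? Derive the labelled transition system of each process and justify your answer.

P ~ Q

LTS(P): 4 reachable states
  p0 = rec X. c.(a.b.(X + 0) + (X + 0 + X\{c,d} + b.(X + 0))) ⊢ ··c··> p1
  p1 = a.b.((rec X. c.(a.b.(X + 0) + (X + 0 + X\{c,d} + b.(X + 0)))) + 0) + ((rec X. c.(a.b.(X + 0) + (X + 0 + X\{c,d} + b.(X + 0)))) + 0 + (rec X. c.(a.b.(X + 0) + (X + 0 + X\{c,d} + b.(X + 0))))\{c,d} + b.((rec X. c.(a.b.(X + 0) + (X + 0 + X\{c,d} + b.(X + 0)))) + 0)) ⊢ ··a··> p2, ··b··> p3, ··c··> p1
  p2 = b.((rec X. c.(a.b.(X + 0) + (X + 0 + X\{c,d} + b.(X + 0)))) + 0) ⊢ ··b··> p3
  p3 = (rec X. c.(a.b.(X + 0) + (X + 0 + X\{c,d} + b.(X + 0)))) + 0 ⊢ ··c··> p1
LTS(Q): 4 reachable states
  q0 = rec X. c.(X + 0 + X\{c,d} + b.(X + 0) + a.b.(X + 0)) ⊢ ··c··> q1
  q1 = (rec X. c.(X + 0 + X\{c,d} + b.(X + 0) + a.b.(X + 0))) + 0 + (rec X. c.(X + 0 + X\{c,d} + b.(X + 0) + a.b.(X + 0)))\{c,d} + b.((rec X. c.(X + 0 + X\{c,d} + b.(X + 0) + a.b.(X + 0))) + 0) + a.b.((rec X. c.(X + 0 + X\{c,d} + b.(X + 0) + a.b.(X + 0))) + 0) ⊢ ··a··> q2, ··b··> q3, ··c··> q1
  q2 = b.((rec X. c.(X + 0 + X\{c,d} + b.(X + 0) + a.b.(X + 0))) + 0) ⊢ ··b··> q3
  q3 = (rec X. c.(X + 0 + X\{c,d} + b.(X + 0) + a.b.(X + 0))) + 0 ⊢ ··c··> q1
Partition-refinement fixed point:
  B0 = {p0, p3, q0, q3}
  B1 = {p1, q1}
  B2 = {p2, q2}
p0 ∈ B0, q0 ∈ B0 → same block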